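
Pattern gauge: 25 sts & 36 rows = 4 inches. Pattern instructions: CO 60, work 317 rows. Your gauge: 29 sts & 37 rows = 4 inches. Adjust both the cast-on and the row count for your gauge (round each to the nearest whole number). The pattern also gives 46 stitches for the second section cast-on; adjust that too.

Cast on 70 stitches; work 326 rows; second section cast-on 53 stitches.

Stitches: 60 × 29/25 = 69.60 → 70.
Rows: 317 × 37/36 = 325.81 → 326.
second section cast-on: 46 × 29/25 = 53.36 → 53.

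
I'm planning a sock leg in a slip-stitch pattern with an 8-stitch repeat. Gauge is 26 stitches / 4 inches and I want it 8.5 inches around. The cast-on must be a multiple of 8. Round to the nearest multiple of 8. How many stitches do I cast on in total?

26 / 4 = 6.5 sts per inch.
8.5 × 6.5 = 55.25 sts.
Nearest multiple of 8: 56.

CO 56 sts.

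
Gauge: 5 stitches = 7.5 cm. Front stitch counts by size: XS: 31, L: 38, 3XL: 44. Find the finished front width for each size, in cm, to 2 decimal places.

XS 46.50 cm; L 57.00 cm; 3XL 66.00 cm.

5/7.5 = 0.667 sts per cm.
XS: 31 / 0.667 = 46.500 → 46.50 cm.
L: 38 / 0.667 = 57.000 → 57.00 cm.
3XL: 44 / 0.667 = 66.000 → 66.00 cm.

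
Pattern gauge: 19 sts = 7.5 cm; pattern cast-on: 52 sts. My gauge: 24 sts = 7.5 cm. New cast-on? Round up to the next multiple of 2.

Scale factor = 24 / 19 = 1.263.
52 × 24 / 19 = 65.68 sts.
→ 66 sts.

Cast on 66 stitches.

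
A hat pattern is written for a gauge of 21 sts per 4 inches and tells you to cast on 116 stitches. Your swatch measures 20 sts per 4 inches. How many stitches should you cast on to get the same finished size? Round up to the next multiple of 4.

112 stitches.

Scale factor = 20 / 21 = 0.952.
116 × 20 / 21 = 110.48 sts.
→ 112 sts.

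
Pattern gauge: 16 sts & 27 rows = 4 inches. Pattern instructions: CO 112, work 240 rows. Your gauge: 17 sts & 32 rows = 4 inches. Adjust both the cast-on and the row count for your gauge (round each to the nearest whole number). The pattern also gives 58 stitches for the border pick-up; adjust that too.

Cast on 119 stitches; work 284 rows; border pick-up 62 stitches.

Stitches: 112 × 17/16 = 119.00 → 119.
Rows: 240 × 32/27 = 284.44 → 284.
border pick-up: 58 × 17/16 = 61.62 → 62.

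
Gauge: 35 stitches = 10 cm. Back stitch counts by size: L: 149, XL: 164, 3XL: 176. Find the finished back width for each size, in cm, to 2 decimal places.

35/10 = 3.5 sts per cm.
L: 149 / 3.5 = 42.571 → 42.57 cm.
XL: 164 / 3.5 = 46.857 → 46.86 cm.
3XL: 176 / 3.5 = 50.286 → 50.29 cm.

L 42.57 cm; XL 46.86 cm; 3XL 50.29 cm.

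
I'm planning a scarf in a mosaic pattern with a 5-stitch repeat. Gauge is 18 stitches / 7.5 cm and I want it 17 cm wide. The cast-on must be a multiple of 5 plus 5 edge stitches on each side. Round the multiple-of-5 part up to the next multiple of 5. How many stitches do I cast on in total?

CO 45 sts.

18 / 7.5 = 2.4 sts per cm.
17 × 2.4 = 40.80 sts.
Less 10 edge sts → 30.80 for the repeat.
Next multiple of 5: 35.
Add back 10 edge sts → 45.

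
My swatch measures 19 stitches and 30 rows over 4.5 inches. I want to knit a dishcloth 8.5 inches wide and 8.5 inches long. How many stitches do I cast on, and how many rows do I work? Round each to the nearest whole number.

Stitch gauge = 19/4.5 = 4.222 sts/in; 8.5 × 4.222 = 35.89 → 36 sts.
Row gauge = 30/4.5 = 6.667 rows/in; 8.5 × 6.667 = 56.67 → 57 rows.

Cast on 36 stitches and work 57 rows.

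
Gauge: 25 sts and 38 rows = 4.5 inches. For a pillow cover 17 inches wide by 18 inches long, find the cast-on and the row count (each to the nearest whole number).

Cast on 94 stitches and work 152 rows.

Stitch gauge = 25/4.5 = 5.556 sts/in; 17 × 5.556 = 94.44 → 94 sts.
Row gauge = 38/4.5 = 8.444 rows/in; 18 × 8.444 = 152.00 → 152 rows.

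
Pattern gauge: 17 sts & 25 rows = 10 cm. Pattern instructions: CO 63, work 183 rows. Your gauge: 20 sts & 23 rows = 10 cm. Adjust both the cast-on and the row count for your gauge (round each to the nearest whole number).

Stitches: 63 × 20/17 = 74.12 → 74.
Rows: 183 × 23/25 = 168.36 → 168.

Cast on 74 stitches; work 168 rows.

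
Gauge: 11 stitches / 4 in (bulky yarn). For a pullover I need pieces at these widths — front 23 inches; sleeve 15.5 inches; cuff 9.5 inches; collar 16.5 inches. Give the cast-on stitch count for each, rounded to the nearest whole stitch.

Rate = 11/4 = 2.75 sts per in.
front: 23 × 2.75 = 63.25 → 63.
sleeve: 15.5 × 2.75 = 42.62 → 43.
cuff: 9.5 × 2.75 = 26.12 → 26.
collar: 16.5 × 2.75 = 45.38 → 45.

front 63; sleeve 43; cuff 26; collar 45.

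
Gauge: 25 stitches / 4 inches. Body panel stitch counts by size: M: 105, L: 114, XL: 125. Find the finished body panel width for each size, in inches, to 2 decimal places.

M 16.80 inches; L 18.24 inches; XL 20.00 inches.

25/4 = 6.25 sts per in.
M: 105 / 6.25 = 16.800 → 16.80 in.
L: 114 / 6.25 = 18.240 → 18.24 in.
XL: 125 / 6.25 = 20.000 → 20.00 in.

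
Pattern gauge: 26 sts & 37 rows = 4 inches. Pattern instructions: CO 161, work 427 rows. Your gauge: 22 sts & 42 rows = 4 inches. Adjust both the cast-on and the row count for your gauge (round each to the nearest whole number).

Cast on 136 stitches; work 485 rows.

Stitches: 161 × 22/26 = 136.23 → 136.
Rows: 427 × 42/37 = 484.70 → 485.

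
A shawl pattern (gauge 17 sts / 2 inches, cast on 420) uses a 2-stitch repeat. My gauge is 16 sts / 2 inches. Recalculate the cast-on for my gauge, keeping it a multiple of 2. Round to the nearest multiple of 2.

CO 396 sts.

420 × 16 / 17 = 395.29.
Nearest multiple of 2: 396.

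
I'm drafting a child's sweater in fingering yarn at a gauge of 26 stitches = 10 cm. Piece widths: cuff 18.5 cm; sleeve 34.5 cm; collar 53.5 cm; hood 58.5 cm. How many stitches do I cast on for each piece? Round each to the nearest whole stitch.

Rate = 26/10 = 2.6 sts per cm.
cuff: 18.5 × 2.6 = 48.10 → 48.
sleeve: 34.5 × 2.6 = 89.70 → 90.
collar: 53.5 × 2.6 = 139.10 → 139.
hood: 58.5 × 2.6 = 152.10 → 152.

cuff 48; sleeve 90; collar 139; hood 152.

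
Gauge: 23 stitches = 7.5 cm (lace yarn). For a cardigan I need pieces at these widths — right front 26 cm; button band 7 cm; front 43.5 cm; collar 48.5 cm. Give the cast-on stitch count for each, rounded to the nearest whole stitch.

right front 80; button band 21; front 133; collar 149.

Rate = 23/7.5 = 3.067 sts per cm.
right front: 26 × 3.067 = 79.73 → 80.
button band: 7 × 3.067 = 21.47 → 21.
front: 43.5 × 3.067 = 133.40 → 133.
collar: 48.5 × 3.067 = 148.73 → 149.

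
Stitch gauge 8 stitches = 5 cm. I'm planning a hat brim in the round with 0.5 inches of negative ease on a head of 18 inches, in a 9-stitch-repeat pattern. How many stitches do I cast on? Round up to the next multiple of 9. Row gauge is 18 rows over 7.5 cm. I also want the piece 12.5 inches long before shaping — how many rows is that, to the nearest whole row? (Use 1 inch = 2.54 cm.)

Cast on 72 stitches; work 76 rows.

Finished = 18 − 0.5 = 17.5 inches.
17.5 inches × 2.54 = 44.45 cm.
8/5 = 1.6 sts per cm; 44.45 × 1.6 = 71.12 sts.
Next multiple of 9 → 72.
12.5 inches = 31.75 cm; × 2.4 = 76.20 → 76 rows.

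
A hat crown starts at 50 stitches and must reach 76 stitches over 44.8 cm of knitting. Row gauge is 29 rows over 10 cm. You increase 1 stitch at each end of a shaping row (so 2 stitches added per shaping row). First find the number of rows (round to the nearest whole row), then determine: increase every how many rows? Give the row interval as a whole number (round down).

Rows = 44.8 × 2.9 = 129.9 → 130 rows.
Stitches to add: 26 → 13 shaping rows (at 2 st each).
130 / 13 = 10.00 → every 10 rows.

Increase every 10th row.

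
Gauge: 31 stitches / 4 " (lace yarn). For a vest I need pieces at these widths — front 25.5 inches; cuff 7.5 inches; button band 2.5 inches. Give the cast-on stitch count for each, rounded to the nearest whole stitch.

front 198; cuff 58; button band 19.

Rate = 31/4 = 7.75 sts per in.
front: 25.5 × 7.75 = 197.62 → 198.
cuff: 7.5 × 7.75 = 58.12 → 58.
button band: 2.5 × 7.75 = 19.38 → 19.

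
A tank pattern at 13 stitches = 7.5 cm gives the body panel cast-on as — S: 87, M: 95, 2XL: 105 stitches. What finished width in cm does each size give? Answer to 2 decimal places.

S 50.19 cm; M 54.81 cm; 2XL 60.58 cm.

13/7.5 = 1.733 sts per cm.
S: 87 / 1.733 = 50.192 → 50.19 cm.
M: 95 / 1.733 = 54.808 → 54.81 cm.
2XL: 105 / 1.733 = 60.577 → 60.58 cm.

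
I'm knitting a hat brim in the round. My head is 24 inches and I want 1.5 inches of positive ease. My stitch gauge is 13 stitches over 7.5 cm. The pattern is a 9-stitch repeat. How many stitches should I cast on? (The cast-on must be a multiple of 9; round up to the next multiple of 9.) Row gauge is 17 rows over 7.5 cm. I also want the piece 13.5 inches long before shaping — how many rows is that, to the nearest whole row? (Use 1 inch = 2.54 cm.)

Cast on 117 stitches; work 78 rows.

Finished = 24 + 1.5 = 25.5 inches.
25.5 inches × 2.54 = 64.77 cm.
13/7.5 = 1.733 sts per cm; 64.77 × 1.733 = 112.27 sts.
Next multiple of 9 → 117.
13.5 inches = 34.29 cm; × 2.267 = 77.72 → 78 rows.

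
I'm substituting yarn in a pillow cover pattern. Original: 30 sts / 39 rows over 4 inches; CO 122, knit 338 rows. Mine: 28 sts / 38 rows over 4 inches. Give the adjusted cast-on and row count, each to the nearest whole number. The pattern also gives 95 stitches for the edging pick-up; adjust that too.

Cast on 114 stitches; work 329 rows; edging pick-up 89 stitches.

Stitches: 122 × 28/30 = 113.87 → 114.
Rows: 338 × 38/39 = 329.33 → 329.
edging pick-up: 95 × 28/30 = 88.67 → 89.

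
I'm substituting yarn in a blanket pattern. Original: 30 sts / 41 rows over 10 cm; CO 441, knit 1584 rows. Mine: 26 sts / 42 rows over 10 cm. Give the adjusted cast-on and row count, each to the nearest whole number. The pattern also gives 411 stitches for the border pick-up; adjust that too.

Cast on 382 stitches; work 1623 rows; border pick-up 356 stitches.

Stitches: 441 × 26/30 = 382.20 → 382.
Rows: 1584 × 42/41 = 1622.63 → 1623.
border pick-up: 411 × 26/30 = 356.20 → 356.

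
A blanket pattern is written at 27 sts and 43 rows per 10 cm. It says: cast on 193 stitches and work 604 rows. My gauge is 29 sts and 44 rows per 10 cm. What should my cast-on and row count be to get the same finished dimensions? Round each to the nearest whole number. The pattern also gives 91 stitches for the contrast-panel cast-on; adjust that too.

Cast on 207 stitches; work 618 rows; contrast-panel cast-on 98 stitches.

Stitches: 193 × 29/27 = 207.30 → 207.
Rows: 604 × 44/43 = 618.05 → 618.
contrast-panel cast-on: 91 × 29/27 = 97.74 → 98.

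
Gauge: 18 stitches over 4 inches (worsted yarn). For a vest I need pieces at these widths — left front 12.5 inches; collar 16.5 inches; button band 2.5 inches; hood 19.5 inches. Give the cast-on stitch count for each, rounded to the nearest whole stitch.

left front 56; collar 74; button band 11; hood 88.

Rate = 18/4 = 4.5 sts per in.
left front: 12.5 × 4.5 = 56.25 → 56.
collar: 16.5 × 4.5 = 74.25 → 74.
button band: 2.5 × 4.5 = 11.25 → 11.
hood: 19.5 × 4.5 = 87.75 → 88.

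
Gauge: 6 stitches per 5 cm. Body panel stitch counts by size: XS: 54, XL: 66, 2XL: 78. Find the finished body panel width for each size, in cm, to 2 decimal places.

6/5 = 1.2 sts per cm.
XS: 54 / 1.2 = 45.000 → 45.00 cm.
XL: 66 / 1.2 = 55.000 → 55.00 cm.
2XL: 78 / 1.2 = 65.000 → 65.00 cm.

XS 45.00 cm; XL 55.00 cm; 2XL 65.00 cm.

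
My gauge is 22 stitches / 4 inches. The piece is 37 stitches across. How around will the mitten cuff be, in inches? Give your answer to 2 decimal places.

6.73 inches.

22 stitches / 4 inch = 5.5 stitches per inch.
37 / 5.5 = 6.727 inches.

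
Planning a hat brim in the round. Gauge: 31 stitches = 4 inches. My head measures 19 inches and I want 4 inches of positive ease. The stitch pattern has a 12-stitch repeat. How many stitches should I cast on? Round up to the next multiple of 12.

180 stitches.

Finished = 19 + 4 = 23 inches.
31 / 4 = 7.75 sts/in.
23 × 7.75 = 178.25 sts.
Next multiple of 12: 180.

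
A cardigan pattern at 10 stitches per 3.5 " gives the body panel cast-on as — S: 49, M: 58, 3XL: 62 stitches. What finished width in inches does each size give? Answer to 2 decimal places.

10/3.5 = 2.857 sts per in.
S: 49 / 2.857 = 17.150 → 17.15 in.
M: 58 / 2.857 = 20.300 → 20.30 in.
3XL: 62 / 2.857 = 21.700 → 21.70 in.

S 17.15 inches; M 20.30 inches; 3XL 21.70 inches.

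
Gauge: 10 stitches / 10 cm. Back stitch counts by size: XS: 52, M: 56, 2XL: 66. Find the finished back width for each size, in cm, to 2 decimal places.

XS 52.00 cm; M 56.00 cm; 2XL 66.00 cm.

10/10 = 1 sts per cm.
XS: 52 / 1 = 52.000 → 52.00 cm.
M: 56 / 1 = 56.000 → 56.00 cm.
2XL: 66 / 1 = 66.000 → 66.00 cm.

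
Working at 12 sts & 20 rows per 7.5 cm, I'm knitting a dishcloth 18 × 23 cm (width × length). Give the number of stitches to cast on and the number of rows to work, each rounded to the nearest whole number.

Stitch gauge = 12/7.5 = 1.6 sts/cm; 18 × 1.6 = 28.80 → 29 sts.
Row gauge = 20/7.5 = 2.667 rows/cm; 23 × 2.667 = 61.33 → 61 rows.

Cast on 29 stitches and work 61 rows.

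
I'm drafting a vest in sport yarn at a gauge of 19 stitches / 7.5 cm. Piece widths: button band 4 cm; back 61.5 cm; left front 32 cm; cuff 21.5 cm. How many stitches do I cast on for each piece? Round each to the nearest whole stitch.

Rate = 19/7.5 = 2.533 sts per cm.
button band: 4 × 2.533 = 10.13 → 10.
back: 61.5 × 2.533 = 155.80 → 156.
left front: 32 × 2.533 = 81.07 → 81.
cuff: 21.5 × 2.533 = 54.47 → 54.

button band 10; back 156; left front 81; cuff 54.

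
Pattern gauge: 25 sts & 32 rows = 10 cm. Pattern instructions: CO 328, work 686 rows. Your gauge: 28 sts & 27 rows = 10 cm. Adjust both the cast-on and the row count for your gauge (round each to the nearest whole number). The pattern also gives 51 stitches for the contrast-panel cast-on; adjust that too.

Cast on 367 stitches; work 579 rows; contrast-panel cast-on 57 stitches.

Stitches: 328 × 28/25 = 367.36 → 367.
Rows: 686 × 27/32 = 578.81 → 579.
contrast-panel cast-on: 51 × 28/25 = 57.12 → 57.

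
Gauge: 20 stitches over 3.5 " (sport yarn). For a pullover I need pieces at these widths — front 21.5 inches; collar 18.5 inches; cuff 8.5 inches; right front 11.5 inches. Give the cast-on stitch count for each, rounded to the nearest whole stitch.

Rate = 20/3.5 = 5.714 sts per in.
front: 21.5 × 5.714 = 122.86 → 123.
collar: 18.5 × 5.714 = 105.71 → 106.
cuff: 8.5 × 5.714 = 48.57 → 49.
right front: 11.5 × 5.714 = 65.71 → 66.

front 123; collar 106; cuff 49; right front 66.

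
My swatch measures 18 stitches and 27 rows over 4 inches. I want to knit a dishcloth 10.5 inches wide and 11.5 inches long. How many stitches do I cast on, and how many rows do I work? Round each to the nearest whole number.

Stitch gauge = 18/4 = 4.5 sts/in; 10.5 × 4.5 = 47.25 → 47 sts.
Row gauge = 27/4 = 6.75 rows/in; 11.5 × 6.75 = 77.62 → 78 rows.

Cast on 47 stitches and work 78 rows.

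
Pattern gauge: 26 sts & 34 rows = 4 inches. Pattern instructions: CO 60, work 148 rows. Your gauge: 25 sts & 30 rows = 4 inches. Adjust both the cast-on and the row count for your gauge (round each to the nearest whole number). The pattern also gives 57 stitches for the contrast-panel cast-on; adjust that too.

Stitches: 60 × 25/26 = 57.69 → 58.
Rows: 148 × 30/34 = 130.59 → 131.
contrast-panel cast-on: 57 × 25/26 = 54.81 → 55.

Cast on 58 stitches; work 131 rows; contrast-panel cast-on 55 stitches.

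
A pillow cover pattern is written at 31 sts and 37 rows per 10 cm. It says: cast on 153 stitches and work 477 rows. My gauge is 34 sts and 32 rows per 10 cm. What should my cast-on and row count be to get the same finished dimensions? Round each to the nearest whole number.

Stitches: 153 × 34/31 = 167.81 → 168.
Rows: 477 × 32/37 = 412.54 → 413.

Cast on 168 stitches; work 413 rows.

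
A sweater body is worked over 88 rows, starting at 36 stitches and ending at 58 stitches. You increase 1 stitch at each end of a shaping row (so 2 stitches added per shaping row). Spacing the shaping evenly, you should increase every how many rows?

Stitches to add: |58 − 36| = 22.
Shaping rows needed: 22 / 2 = 11.
88 rows / 11 = every 8 rows.

Increase every 8th row.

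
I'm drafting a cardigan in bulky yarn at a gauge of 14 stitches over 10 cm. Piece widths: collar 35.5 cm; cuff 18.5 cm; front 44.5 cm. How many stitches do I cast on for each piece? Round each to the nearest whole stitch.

collar 50; cuff 26; front 62.

Rate = 14/10 = 1.4 sts per cm.
collar: 35.5 × 1.4 = 49.70 → 50.
cuff: 18.5 × 1.4 = 25.90 → 26.
front: 44.5 × 1.4 = 62.30 → 62.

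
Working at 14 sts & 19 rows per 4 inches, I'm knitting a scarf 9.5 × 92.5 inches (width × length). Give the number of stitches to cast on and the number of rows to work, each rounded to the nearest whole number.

Stitch gauge = 14/4 = 3.5 sts/in; 9.5 × 3.5 = 33.25 → 33 sts.
Row gauge = 19/4 = 4.75 rows/in; 92.5 × 4.75 = 439.38 → 439 rows.

Cast on 33 stitches and work 439 rows.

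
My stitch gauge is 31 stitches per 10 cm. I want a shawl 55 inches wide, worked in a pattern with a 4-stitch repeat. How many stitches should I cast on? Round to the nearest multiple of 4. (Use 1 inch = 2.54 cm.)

432 stitches.

55 in = 55 × 2.54 = 139.70 cm.
31 / 10 = 3.1 sts/cm.
139.70 × 3.1 = 433.07 sts.
→ 432.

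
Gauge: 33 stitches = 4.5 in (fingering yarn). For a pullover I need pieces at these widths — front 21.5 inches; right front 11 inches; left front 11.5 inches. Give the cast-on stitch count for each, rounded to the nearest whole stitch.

front 158; right front 81; left front 84.

Rate = 33/4.5 = 7.333 sts per in.
front: 21.5 × 7.333 = 157.67 → 158.
right front: 11 × 7.333 = 80.67 → 81.
left front: 11.5 × 7.333 = 84.33 → 84.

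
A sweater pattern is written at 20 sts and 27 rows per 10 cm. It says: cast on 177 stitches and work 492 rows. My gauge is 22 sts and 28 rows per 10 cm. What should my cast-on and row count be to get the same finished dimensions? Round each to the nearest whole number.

Cast on 195 stitches; work 510 rows.

Stitches: 177 × 22/20 = 194.70 → 195.
Rows: 492 × 28/27 = 510.22 → 510.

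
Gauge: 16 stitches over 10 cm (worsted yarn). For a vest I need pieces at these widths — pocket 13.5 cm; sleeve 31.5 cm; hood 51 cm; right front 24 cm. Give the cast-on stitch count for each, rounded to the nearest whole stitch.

Rate = 16/10 = 1.6 sts per cm.
pocket: 13.5 × 1.6 = 21.60 → 22.
sleeve: 31.5 × 1.6 = 50.40 → 50.
hood: 51 × 1.6 = 81.60 → 82.
right front: 24 × 1.6 = 38.40 → 38.

pocket 22; sleeve 50; hood 82; right front 38.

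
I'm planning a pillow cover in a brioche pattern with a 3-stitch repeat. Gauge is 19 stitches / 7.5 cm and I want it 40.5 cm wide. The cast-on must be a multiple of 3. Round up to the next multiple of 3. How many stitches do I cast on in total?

19 / 7.5 = 2.533 sts per cm.
40.5 × 2.533 = 102.60 sts.
Next multiple of 3: 105.

Cast on 105 stitches.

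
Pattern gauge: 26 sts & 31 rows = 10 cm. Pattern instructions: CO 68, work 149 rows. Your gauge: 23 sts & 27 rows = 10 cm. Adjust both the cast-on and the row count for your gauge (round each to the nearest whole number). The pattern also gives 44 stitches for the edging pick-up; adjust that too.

Cast on 60 stitches; work 130 rows; edging pick-up 39 stitches.

Stitches: 68 × 23/26 = 60.15 → 60.
Rows: 149 × 27/31 = 129.77 → 130.
edging pick-up: 44 × 23/26 = 38.92 → 39.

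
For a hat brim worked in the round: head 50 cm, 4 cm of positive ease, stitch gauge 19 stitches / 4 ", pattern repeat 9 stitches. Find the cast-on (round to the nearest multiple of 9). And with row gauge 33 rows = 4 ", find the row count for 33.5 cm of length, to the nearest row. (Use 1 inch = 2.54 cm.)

Cast on 99 stitches; work 109 rows.

Finished = 50 + 4 = 54 cm.
54 cm × 1/2.54 = 21.26 inches.
19/4 = 4.75 sts per in; 21.26 × 4.75 = 100.98 sts.
Nearest multiple of 9 → 99.
33.5 cm = 13.19 inches; × 8.25 = 108.81 → 109 rows.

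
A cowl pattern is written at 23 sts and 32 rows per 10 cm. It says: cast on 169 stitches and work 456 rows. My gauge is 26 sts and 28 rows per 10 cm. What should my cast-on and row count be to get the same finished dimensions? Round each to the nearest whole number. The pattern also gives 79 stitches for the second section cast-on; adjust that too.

Cast on 191 stitches; work 399 rows; second section cast-on 89 stitches.

Stitches: 169 × 26/23 = 191.04 → 191.
Rows: 456 × 28/32 = 399.00 → 399.
second section cast-on: 79 × 26/23 = 89.30 → 89.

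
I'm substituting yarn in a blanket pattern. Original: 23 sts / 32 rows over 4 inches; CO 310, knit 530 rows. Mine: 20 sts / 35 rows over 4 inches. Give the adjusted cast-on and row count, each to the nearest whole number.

Stitches: 310 × 20/23 = 269.57 → 270.
Rows: 530 × 35/32 = 579.69 → 580.

Cast on 270 stitches; work 580 rows.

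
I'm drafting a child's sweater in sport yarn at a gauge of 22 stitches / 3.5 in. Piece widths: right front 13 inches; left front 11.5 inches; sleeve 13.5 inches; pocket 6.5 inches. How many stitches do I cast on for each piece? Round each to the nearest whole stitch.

Rate = 22/3.5 = 6.286 sts per in.
right front: 13 × 6.286 = 81.71 → 82.
left front: 11.5 × 6.286 = 72.29 → 72.
sleeve: 13.5 × 6.286 = 84.86 → 85.
pocket: 6.5 × 6.286 = 40.86 → 41.

right front 82; left front 72; sleeve 85; pocket 41.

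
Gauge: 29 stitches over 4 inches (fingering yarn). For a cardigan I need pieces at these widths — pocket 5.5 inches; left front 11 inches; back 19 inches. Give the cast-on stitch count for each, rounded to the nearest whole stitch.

pocket 40; left front 80; back 138.

Rate = 29/4 = 7.25 sts per in.
pocket: 5.5 × 7.25 = 39.88 → 40.
left front: 11 × 7.25 = 79.75 → 80.
back: 19 × 7.25 = 137.75 → 138.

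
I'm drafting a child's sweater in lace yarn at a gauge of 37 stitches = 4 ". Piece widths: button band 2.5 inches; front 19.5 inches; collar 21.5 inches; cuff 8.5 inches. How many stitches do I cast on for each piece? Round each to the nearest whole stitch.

button band 23; front 180; collar 199; cuff 79.

Rate = 37/4 = 9.25 sts per in.
button band: 2.5 × 9.25 = 23.12 → 23.
front: 19.5 × 9.25 = 180.38 → 180.
collar: 21.5 × 9.25 = 198.88 → 199.
cuff: 8.5 × 9.25 = 78.62 → 79.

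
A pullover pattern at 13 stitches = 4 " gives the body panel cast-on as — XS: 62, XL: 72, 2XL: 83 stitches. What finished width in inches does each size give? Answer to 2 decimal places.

XS 19.08 inches; XL 22.15 inches; 2XL 25.54 inches.

13/4 = 3.25 sts per in.
XS: 62 / 3.25 = 19.077 → 19.08 in.
XL: 72 / 3.25 = 22.154 → 22.15 in.
2XL: 83 / 3.25 = 25.538 → 25.54 in.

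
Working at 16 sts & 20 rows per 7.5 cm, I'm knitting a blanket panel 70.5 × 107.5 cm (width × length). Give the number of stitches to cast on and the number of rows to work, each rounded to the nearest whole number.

Cast on 150 stitches and work 287 rows.

Stitch gauge = 16/7.5 = 2.133 sts/cm; 70.5 × 2.133 = 150.40 → 150 sts.
Row gauge = 20/7.5 = 2.667 rows/cm; 107.5 × 2.667 = 286.67 → 287 rows.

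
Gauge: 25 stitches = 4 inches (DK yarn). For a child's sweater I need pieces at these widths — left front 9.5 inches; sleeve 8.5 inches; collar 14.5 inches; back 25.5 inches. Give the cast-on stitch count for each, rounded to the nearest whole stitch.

left front 59; sleeve 53; collar 91; back 159.

Rate = 25/4 = 6.25 sts per in.
left front: 9.5 × 6.25 = 59.38 → 59.
sleeve: 8.5 × 6.25 = 53.12 → 53.
collar: 14.5 × 6.25 = 90.62 → 91.
back: 25.5 × 6.25 = 159.38 → 159.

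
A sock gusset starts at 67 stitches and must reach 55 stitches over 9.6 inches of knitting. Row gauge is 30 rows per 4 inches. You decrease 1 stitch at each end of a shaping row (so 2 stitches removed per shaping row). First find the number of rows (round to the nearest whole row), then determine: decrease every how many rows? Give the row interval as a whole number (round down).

Decrease every 12th row.

Rows = 9.6 × 7.5 = 72.0 → 72 rows.
Stitches to remove: 12 → 6 shaping rows (at 2 st each).
72 / 6 = 12.00 → every 12 rows.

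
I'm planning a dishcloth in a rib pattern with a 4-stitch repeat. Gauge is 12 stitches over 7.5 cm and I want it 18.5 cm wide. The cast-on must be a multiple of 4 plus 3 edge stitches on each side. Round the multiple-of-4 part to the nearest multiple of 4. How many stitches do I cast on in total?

CO 30 sts.

12 / 7.5 = 1.6 sts per cm.
18.5 × 1.6 = 29.60 sts.
Less 6 edge sts → 23.60 for the repeat.
Nearest multiple of 4: 24.
Add back 6 edge sts → 30.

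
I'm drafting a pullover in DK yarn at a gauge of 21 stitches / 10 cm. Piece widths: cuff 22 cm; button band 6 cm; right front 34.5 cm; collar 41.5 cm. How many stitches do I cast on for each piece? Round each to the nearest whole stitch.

cuff 46; button band 13; right front 72; collar 87.

Rate = 21/10 = 2.1 sts per cm.
cuff: 22 × 2.1 = 46.20 → 46.
button band: 6 × 2.1 = 12.60 → 13.
right front: 34.5 × 2.1 = 72.45 → 72.
collar: 41.5 × 2.1 = 87.15 → 87.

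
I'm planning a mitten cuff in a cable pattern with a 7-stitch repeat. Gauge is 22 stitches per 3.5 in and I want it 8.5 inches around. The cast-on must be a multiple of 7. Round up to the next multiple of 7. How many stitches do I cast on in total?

56 stitches.

22 / 3.5 = 6.286 sts per inch.
8.5 × 6.286 = 53.43 sts.
Next multiple of 7: 56.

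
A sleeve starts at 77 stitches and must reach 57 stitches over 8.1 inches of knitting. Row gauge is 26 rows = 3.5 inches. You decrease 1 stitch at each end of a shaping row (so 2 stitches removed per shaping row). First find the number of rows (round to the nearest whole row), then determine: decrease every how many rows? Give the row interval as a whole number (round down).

Rows = 8.1 × 7.429 = 60.2 → 60 rows.
Stitches to remove: 20 → 10 shaping rows (at 2 st each).
60 / 10 = 6.00 → every 6 rows.

Decrease every 6th row.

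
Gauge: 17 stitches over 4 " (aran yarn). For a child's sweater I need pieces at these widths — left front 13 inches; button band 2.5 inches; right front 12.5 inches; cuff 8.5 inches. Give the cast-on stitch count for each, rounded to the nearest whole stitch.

Rate = 17/4 = 4.25 sts per in.
left front: 13 × 4.25 = 55.25 → 55.
button band: 2.5 × 4.25 = 10.62 → 11.
right front: 12.5 × 4.25 = 53.12 → 53.
cuff: 8.5 × 4.25 = 36.12 → 36.

left front 55; button band 11; right front 53; cuff 36.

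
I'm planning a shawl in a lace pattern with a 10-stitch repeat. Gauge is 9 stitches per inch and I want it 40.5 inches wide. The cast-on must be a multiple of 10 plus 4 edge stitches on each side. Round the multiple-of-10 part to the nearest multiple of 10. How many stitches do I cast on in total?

Cast on 368 stitches.

9 / 1 = 9 sts per inch.
40.5 × 9 = 364.50 sts.
Less 8 edge sts → 356.50 for the repeat.
Nearest multiple of 10: 360.
Add back 8 edge sts → 368.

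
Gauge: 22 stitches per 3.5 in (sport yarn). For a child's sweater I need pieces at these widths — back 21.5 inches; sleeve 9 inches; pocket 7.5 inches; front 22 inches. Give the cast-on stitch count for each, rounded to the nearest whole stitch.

Rate = 22/3.5 = 6.286 sts per in.
back: 21.5 × 6.286 = 135.14 → 135.
sleeve: 9 × 6.286 = 56.57 → 57.
pocket: 7.5 × 6.286 = 47.14 → 47.
front: 22 × 6.286 = 138.29 → 138.

back 135; sleeve 57; pocket 47; front 138.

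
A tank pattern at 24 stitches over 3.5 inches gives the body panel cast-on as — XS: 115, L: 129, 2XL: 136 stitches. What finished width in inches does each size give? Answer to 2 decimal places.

XS 16.77 inches; L 18.81 inches; 2XL 19.83 inches.

24/3.5 = 6.857 sts per in.
XS: 115 / 6.857 = 16.771 → 16.77 in.
L: 129 / 6.857 = 18.812 → 18.81 in.
2XL: 136 / 6.857 = 19.833 → 19.83 in.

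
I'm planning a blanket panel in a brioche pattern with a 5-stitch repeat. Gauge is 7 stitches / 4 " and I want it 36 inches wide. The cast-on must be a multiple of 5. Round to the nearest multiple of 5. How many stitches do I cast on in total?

Cast on 65 stitches.

7 / 4 = 1.75 sts per inch.
36 × 1.75 = 63.00 sts.
Nearest multiple of 5: 65.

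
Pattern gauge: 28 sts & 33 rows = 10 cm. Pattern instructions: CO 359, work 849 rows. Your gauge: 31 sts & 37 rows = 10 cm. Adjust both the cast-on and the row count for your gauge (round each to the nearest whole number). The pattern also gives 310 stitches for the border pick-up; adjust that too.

Cast on 397 stitches; work 952 rows; border pick-up 343 stitches.

Stitches: 359 × 31/28 = 397.46 → 397.
Rows: 849 × 37/33 = 951.91 → 952.
border pick-up: 310 × 31/28 = 343.21 → 343.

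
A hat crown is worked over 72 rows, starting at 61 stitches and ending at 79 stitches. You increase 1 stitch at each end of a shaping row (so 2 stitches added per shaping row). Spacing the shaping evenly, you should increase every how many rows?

Increase every 8th row.

Stitches to add: |79 − 61| = 18.
Shaping rows needed: 18 / 2 = 9.
72 rows / 9 = every 8 rows.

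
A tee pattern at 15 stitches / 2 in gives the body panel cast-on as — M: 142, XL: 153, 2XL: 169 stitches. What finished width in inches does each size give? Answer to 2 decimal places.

M 18.93 inches; XL 20.40 inches; 2XL 22.53 inches.

15/2 = 7.5 sts per in.
M: 142 / 7.5 = 18.933 → 18.93 in.
XL: 153 / 7.5 = 20.400 → 20.40 in.
2XL: 169 / 7.5 = 22.533 → 22.53 in.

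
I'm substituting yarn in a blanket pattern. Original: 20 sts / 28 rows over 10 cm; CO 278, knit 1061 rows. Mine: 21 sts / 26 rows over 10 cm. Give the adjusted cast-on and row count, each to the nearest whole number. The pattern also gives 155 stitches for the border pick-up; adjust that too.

Stitches: 278 × 21/20 = 291.90 → 292.
Rows: 1061 × 26/28 = 985.21 → 985.
border pick-up: 155 × 21/20 = 162.75 → 163.

Cast on 292 stitches; work 985 rows; border pick-up 163 stitches.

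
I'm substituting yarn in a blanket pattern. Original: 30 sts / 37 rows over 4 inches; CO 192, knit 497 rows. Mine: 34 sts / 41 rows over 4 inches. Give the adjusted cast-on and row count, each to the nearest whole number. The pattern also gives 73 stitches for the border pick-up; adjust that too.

Cast on 218 stitches; work 551 rows; border pick-up 83 stitches.

Stitches: 192 × 34/30 = 217.60 → 218.
Rows: 497 × 41/37 = 550.73 → 551.
border pick-up: 73 × 34/30 = 82.73 → 83.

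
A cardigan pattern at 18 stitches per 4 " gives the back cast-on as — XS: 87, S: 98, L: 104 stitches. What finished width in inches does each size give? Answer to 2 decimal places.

18/4 = 4.5 sts per in.
XS: 87 / 4.5 = 19.333 → 19.33 in.
S: 98 / 4.5 = 21.778 → 21.78 in.
L: 104 / 4.5 = 23.111 → 23.11 in.

XS 19.33 inches; S 21.78 inches; L 23.11 inches.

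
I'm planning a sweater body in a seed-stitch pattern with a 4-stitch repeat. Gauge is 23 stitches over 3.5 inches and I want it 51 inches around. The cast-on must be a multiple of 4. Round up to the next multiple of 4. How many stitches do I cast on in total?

Cast on 336 stitches.

23 / 3.5 = 6.571 sts per inch.
51 × 6.571 = 335.14 sts.
Next multiple of 4: 336.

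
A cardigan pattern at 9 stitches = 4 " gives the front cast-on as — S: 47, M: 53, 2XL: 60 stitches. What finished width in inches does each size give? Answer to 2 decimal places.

S 20.89 inches; M 23.56 inches; 2XL 26.67 inches.

9/4 = 2.25 sts per in.
S: 47 / 2.25 = 20.889 → 20.89 in.
M: 53 / 2.25 = 23.556 → 23.56 in.
2XL: 60 / 2.25 = 26.667 → 26.67 in.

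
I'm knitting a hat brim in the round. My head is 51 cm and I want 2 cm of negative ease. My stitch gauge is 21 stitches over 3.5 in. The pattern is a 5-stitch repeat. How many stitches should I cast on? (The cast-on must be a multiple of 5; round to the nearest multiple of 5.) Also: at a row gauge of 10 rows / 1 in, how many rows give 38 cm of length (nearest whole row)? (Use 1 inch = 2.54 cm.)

Finished = 51 − 2 = 49 cm.
49 cm × 1/2.54 = 19.29 inches.
21/3.5 = 6 sts per in; 19.29 × 6 = 115.75 sts.
Nearest multiple of 5 → 115.
38 cm = 14.96 inches; × 10 = 149.61 → 150 rows.

Cast on 115 stitches; work 150 rows.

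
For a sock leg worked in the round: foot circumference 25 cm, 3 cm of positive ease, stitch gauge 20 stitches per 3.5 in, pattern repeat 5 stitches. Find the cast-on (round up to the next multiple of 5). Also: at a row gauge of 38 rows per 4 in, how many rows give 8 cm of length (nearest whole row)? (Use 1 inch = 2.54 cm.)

Cast on 65 stitches; work 30 rows.

Finished = 25 + 3 = 28 cm.
28 cm × 1/2.54 = 11.02 inches.
20/3.5 = 5.714 sts per in; 11.02 × 5.714 = 62.99 sts.
Next multiple of 5 → 65.
8 cm = 3.15 inches; × 9.5 = 29.92 → 30 rows.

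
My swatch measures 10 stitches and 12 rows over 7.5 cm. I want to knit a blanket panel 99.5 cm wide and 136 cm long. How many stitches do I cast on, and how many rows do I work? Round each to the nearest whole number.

Stitch gauge = 10/7.5 = 1.333 sts/cm; 99.5 × 1.333 = 132.67 → 133 sts.
Row gauge = 12/7.5 = 1.6 rows/cm; 136 × 1.6 = 217.60 → 218 rows.

Cast on 133 stitches and work 218 rows.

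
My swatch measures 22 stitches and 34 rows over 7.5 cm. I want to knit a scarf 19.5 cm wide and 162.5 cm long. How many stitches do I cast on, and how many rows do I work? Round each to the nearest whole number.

Stitch gauge = 22/7.5 = 2.933 sts/cm; 19.5 × 2.933 = 57.20 → 57 sts.
Row gauge = 34/7.5 = 4.533 rows/cm; 162.5 × 4.533 = 736.67 → 737 rows.

Cast on 57 stitches and work 737 rows.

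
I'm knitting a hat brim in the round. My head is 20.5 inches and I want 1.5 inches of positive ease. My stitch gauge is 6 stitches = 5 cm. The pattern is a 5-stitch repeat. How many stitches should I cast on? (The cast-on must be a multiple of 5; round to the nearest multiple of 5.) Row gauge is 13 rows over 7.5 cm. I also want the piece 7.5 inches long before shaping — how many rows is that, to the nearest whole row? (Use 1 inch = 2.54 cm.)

Finished = 20.5 + 1.5 = 22 inches.
22 inches × 2.54 = 55.88 cm.
6/5 = 1.2 sts per cm; 55.88 × 1.2 = 67.06 sts.
Nearest multiple of 5 → 65.
7.5 inches = 19.05 cm; × 1.733 = 33.02 → 33 rows.

Cast on 65 stitches; work 33 rows.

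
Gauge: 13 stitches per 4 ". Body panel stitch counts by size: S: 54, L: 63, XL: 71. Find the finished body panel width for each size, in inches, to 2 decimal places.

13/4 = 3.25 sts per in.
S: 54 / 3.25 = 16.615 → 16.62 in.
L: 63 / 3.25 = 19.385 → 19.38 in.
XL: 71 / 3.25 = 21.846 → 21.85 in.

S 16.62 inches; L 19.38 inches; XL 21.85 inches.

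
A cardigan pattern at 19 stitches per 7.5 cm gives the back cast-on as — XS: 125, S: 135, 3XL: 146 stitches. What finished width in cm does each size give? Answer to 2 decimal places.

19/7.5 = 2.533 sts per cm.
XS: 125 / 2.533 = 49.342 → 49.34 cm.
S: 135 / 2.533 = 53.289 → 53.29 cm.
3XL: 146 / 2.533 = 57.632 → 57.63 cm.

XS 49.34 cm; S 53.29 cm; 3XL 57.63 cm.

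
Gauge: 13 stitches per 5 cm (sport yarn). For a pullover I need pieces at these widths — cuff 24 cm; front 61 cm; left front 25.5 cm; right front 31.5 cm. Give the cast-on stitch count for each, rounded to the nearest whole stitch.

cuff 62; front 159; left front 66; right front 82.

Rate = 13/5 = 2.6 sts per cm.
cuff: 24 × 2.6 = 62.40 → 62.
front: 61 × 2.6 = 158.60 → 159.
left front: 25.5 × 2.6 = 66.30 → 66.
right front: 31.5 × 2.6 = 81.90 → 82.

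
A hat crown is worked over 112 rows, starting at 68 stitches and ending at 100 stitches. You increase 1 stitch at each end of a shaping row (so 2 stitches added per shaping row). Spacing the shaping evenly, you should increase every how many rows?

Stitches to add: |100 − 68| = 32.
Shaping rows needed: 32 / 2 = 16.
112 rows / 16 = every 7 rows.

Increase every 7th row.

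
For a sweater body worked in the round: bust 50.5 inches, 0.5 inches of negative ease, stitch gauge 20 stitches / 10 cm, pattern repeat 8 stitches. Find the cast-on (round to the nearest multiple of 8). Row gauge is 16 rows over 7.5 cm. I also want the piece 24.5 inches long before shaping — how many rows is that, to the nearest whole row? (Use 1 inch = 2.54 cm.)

Cast on 256 stitches; work 133 rows.

Finished = 50.5 − 0.5 = 50 inches.
50 inches × 2.54 = 127.00 cm.
20/10 = 2 sts per cm; 127.00 × 2 = 254.00 sts.
Nearest multiple of 8 → 256.
24.5 inches = 62.23 cm; × 2.133 = 132.76 → 133 rows.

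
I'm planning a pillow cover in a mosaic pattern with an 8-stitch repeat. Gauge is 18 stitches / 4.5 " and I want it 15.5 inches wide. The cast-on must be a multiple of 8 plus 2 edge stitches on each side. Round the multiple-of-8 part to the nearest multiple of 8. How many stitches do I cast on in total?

18 / 4.5 = 4 sts per inch.
15.5 × 4 = 62.00 sts.
Less 4 edge sts → 58.00 for the repeat.
Nearest multiple of 8: 56.
Add back 4 edge sts → 60.

CO 60 sts.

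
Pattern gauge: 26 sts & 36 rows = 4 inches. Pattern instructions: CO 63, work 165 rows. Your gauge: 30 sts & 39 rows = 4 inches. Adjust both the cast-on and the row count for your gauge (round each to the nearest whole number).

Cast on 73 stitches; work 179 rows.

Stitches: 63 × 30/26 = 72.69 → 73.
Rows: 165 × 39/36 = 178.75 → 179.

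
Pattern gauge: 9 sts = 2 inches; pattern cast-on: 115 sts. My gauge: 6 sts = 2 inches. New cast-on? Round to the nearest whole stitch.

Scale factor = 6 / 9 = 0.667.
115 × 6 / 9 = 76.67 sts.
→ 77 sts.

77 stitches.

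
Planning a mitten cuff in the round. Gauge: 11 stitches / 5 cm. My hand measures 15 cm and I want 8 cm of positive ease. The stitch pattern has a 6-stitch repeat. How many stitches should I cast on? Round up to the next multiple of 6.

Cast on 54 stitches.

Finished = 15 + 8 = 23 cm.
11 / 5 = 2.2 sts/cm.
23 × 2.2 = 50.60 sts.
Next multiple of 6: 54.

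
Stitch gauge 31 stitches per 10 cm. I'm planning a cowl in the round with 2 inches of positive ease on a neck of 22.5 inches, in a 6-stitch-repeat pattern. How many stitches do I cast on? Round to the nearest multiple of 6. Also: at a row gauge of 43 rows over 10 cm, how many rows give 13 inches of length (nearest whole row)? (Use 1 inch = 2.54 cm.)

Cast on 192 stitches; work 142 rows.

Finished = 22.5 + 2 = 24.5 inches.
24.5 inches × 2.54 = 62.23 cm.
31/10 = 3.1 sts per cm; 62.23 × 3.1 = 192.91 sts.
Nearest multiple of 6 → 192.
13 inches = 33.02 cm; × 4.3 = 141.99 → 142 rows.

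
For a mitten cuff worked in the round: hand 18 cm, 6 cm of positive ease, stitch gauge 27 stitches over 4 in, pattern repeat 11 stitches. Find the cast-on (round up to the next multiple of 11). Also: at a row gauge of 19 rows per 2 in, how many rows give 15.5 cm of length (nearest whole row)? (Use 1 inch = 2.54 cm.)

Cast on 66 stitches; work 58 rows.

Finished = 18 + 6 = 24 cm.
24 cm × 1/2.54 = 9.45 inches.
27/4 = 6.75 sts per in; 9.45 × 6.75 = 63.78 sts.
Next multiple of 11 → 66.
15.5 cm = 6.10 inches; × 9.5 = 57.97 → 58 rows.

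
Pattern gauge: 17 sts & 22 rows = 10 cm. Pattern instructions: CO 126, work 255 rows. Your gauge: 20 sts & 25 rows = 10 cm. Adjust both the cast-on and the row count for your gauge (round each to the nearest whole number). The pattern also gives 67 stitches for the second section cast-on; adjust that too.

Stitches: 126 × 20/17 = 148.24 → 148.
Rows: 255 × 25/22 = 289.77 → 290.
second section cast-on: 67 × 20/17 = 78.82 → 79.

Cast on 148 stitches; work 290 rows; second section cast-on 79 stitches.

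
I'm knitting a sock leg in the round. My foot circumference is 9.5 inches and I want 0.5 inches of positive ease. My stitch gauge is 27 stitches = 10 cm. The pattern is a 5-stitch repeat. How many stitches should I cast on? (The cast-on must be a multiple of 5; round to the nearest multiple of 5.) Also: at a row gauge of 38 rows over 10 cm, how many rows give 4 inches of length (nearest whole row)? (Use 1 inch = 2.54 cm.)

Finished = 9.5 + 0.5 = 10 inches.
10 inches × 2.54 = 25.40 cm.
27/10 = 2.7 sts per cm; 25.40 × 2.7 = 68.58 sts.
Nearest multiple of 5 → 70.
4 inches = 10.16 cm; × 3.8 = 38.61 → 39 rows.

Cast on 70 stitches; work 39 rows.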